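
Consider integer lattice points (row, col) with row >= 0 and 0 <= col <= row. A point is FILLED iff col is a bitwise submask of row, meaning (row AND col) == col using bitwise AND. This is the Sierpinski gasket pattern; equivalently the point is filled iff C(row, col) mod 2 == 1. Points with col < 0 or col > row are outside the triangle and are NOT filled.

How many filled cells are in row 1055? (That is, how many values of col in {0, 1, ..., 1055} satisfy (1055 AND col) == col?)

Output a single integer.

1055 in binary = 10000011111
popcount(1055) = number of 1-bits in 10000011111 = 6
A col c satisfies (1055 AND c) == c iff every set bit of c is also set in 1055; each of the 6 set bits of 1055 can independently be on or off in c.
count = 2^6 = 64

Answer: 64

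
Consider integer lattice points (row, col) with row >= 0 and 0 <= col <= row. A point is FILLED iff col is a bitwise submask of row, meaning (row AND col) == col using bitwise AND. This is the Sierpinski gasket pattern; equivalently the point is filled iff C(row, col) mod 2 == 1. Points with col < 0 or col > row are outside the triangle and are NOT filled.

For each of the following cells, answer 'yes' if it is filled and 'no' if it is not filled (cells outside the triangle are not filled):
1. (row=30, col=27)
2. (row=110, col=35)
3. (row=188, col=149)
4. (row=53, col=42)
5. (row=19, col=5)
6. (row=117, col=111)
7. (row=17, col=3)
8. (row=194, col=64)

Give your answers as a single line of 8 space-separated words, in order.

Answer: no no no no no no no yes

Derivation:
(30,27): row=0b11110, col=0b11011, row AND col = 0b11010 = 26; 26 != 27 -> empty
(110,35): row=0b1101110, col=0b100011, row AND col = 0b100010 = 34; 34 != 35 -> empty
(188,149): row=0b10111100, col=0b10010101, row AND col = 0b10010100 = 148; 148 != 149 -> empty
(53,42): row=0b110101, col=0b101010, row AND col = 0b100000 = 32; 32 != 42 -> empty
(19,5): row=0b10011, col=0b101, row AND col = 0b1 = 1; 1 != 5 -> empty
(117,111): row=0b1110101, col=0b1101111, row AND col = 0b1100101 = 101; 101 != 111 -> empty
(17,3): row=0b10001, col=0b11, row AND col = 0b1 = 1; 1 != 3 -> empty
(194,64): row=0b11000010, col=0b1000000, row AND col = 0b1000000 = 64; 64 == 64 -> filled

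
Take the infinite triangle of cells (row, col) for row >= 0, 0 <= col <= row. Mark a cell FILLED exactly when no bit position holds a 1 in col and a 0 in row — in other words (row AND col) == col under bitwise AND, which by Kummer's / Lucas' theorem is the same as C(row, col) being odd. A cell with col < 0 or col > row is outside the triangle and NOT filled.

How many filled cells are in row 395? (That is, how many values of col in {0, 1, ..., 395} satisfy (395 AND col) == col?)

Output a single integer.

395 in binary = 110001011
popcount(395) = number of 1-bits in 110001011 = 5
A col c satisfies (395 AND c) == c iff every set bit of c is also set in 395; each of the 5 set bits of 395 can independently be on or off in c.
count = 2^5 = 32

Answer: 32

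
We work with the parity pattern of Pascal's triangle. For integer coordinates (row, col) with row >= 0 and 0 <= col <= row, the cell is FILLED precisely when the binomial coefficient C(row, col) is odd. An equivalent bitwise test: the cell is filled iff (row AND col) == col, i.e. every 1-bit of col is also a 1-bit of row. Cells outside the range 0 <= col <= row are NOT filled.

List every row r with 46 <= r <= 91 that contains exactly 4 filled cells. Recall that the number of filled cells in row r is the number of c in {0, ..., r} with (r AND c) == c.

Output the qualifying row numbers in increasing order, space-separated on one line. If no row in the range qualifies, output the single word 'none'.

Row r has 2^popcount(r) filled cells, so we need popcount(r) = log2(4) = 2.
Scan r = 46..91 and keep those with exactly 2 one-bits:
r=46=101110 popcount=4 -> skip
r=47=101111 popcount=5 -> skip
r=48=110000 popcount=2 -> KEEP
r=49=110001 popcount=3 -> skip
r=50=110010 popcount=3 -> skip
r=51=110011 popcount=4 -> skip
r=52=110100 popcount=3 -> skip
r=53=110101 popcount=4 -> skip
r=54=110110 popcount=4 -> skip
r=55=110111 popcount=5 -> skip
r=56=111000 popcount=3 -> skip
r=57=111001 popcount=4 -> skip
r=58=111010 popcount=4 -> skip
r=59=111011 popcount=5 -> skip
r=60=111100 popcount=4 -> skip
r=61=111101 popcount=5 -> skip
r=62=111110 popcount=5 -> skip
r=63=111111 popcount=6 -> skip
r=64=1000000 popcount=1 -> skip
r=65=1000001 popcount=2 -> KEEP
r=66=1000010 popcount=2 -> KEEP
r=67=1000011 popcount=3 -> skip
r=68=1000100 popcount=2 -> KEEP
r=69=1000101 popcount=3 -> skip
r=70=1000110 popcount=3 -> skip
r=71=1000111 popcount=4 -> skip
r=72=1001000 popcount=2 -> KEEP
r=73=1001001 popcount=3 -> skip
r=74=1001010 popcount=3 -> skip
r=75=1001011 popcount=4 -> skip
r=76=1001100 popcount=3 -> skip
r=77=1001101 popcount=4 -> skip
r=78=1001110 popcount=4 -> skip
r=79=1001111 popcount=5 -> skip
r=80=1010000 popcount=2 -> KEEP
r=81=1010001 popcount=3 -> skip
r=82=1010010 popcount=3 -> skip
r=83=1010011 popcount=4 -> skip
r=84=1010100 popcount=3 -> skip
r=85=1010101 popcount=4 -> skip
r=86=1010110 popcount=4 -> skip
r=87=1010111 popcount=5 -> skip
r=88=1011000 popcount=3 -> skip
r=89=1011001 popcount=4 -> skip
r=90=1011010 popcount=4 -> skip
r=91=1011011 popcount=5 -> skip
Kept rows: 48 65 66 68 72 80

Answer: 48 65 66 68 72 80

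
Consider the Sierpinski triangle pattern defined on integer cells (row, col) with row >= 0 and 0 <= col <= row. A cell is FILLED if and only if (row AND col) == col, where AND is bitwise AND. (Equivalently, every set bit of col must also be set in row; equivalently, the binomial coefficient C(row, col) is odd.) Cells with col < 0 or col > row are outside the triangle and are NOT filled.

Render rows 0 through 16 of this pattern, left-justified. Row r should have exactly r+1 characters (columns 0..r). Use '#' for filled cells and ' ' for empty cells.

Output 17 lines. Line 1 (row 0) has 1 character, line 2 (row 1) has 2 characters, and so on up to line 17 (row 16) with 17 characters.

Answer: #
##
# #
####
#   #
##  ##
# # # #
########
#       #
##      ##
# #     # #
####    ####
#   #   #   #
##  ##  ##  ##
# # # # # # # #
################
#               #

Derivation:
r0=0: #
r1=1: ##
r2=10: # #
r3=11: ####
r4=100: #   #
r5=101: ##  ##
r6=110: # # # #
r7=111: ########
r8=1000: #       #
r9=1001: ##      ##
r10=1010: # #     # #
r11=1011: ####    ####
r12=1100: #   #   #   #
r13=1101: ##  ##  ##  ##
r14=1110: # # # # # # # #
r15=1111: ################
r16=10000: #               #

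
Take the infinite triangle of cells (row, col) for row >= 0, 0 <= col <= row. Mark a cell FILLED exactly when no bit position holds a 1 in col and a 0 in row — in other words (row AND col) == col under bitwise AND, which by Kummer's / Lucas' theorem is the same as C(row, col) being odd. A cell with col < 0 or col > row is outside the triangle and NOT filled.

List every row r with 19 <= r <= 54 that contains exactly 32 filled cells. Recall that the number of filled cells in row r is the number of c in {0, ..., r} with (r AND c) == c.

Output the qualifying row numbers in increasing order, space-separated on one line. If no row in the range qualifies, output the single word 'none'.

Row r has 2^popcount(r) filled cells, so we need popcount(r) = log2(32) = 5.
Scan r = 19..54 and keep those with exactly 5 one-bits:
r=19=10011 popcount=3 -> skip
r=20=10100 popcount=2 -> skip
r=21=10101 popcount=3 -> skip
r=22=10110 popcount=3 -> skip
r=23=10111 popcount=4 -> skip
r=24=11000 popcount=2 -> skip
r=25=11001 popcount=3 -> skip
r=26=11010 popcount=3 -> skip
r=27=11011 popcount=4 -> skip
r=28=11100 popcount=3 -> skip
r=29=11101 popcount=4 -> skip
r=30=11110 popcount=4 -> skip
r=31=11111 popcount=5 -> KEEP
r=32=100000 popcount=1 -> skip
r=33=100001 popcount=2 -> skip
r=34=100010 popcount=2 -> skip
r=35=100011 popcount=3 -> skip
r=36=100100 popcount=2 -> skip
r=37=100101 popcount=3 -> skip
r=38=100110 popcount=3 -> skip
r=39=100111 popcount=4 -> skip
r=40=101000 popcount=2 -> skip
r=41=101001 popcount=3 -> skip
r=42=101010 popcount=3 -> skip
r=43=101011 popcount=4 -> skip
r=44=101100 popcount=3 -> skip
r=45=101101 popcount=4 -> skip
r=46=101110 popcount=4 -> skip
r=47=101111 popcount=5 -> KEEP
r=48=110000 popcount=2 -> skip
r=49=110001 popcount=3 -> skip
r=50=110010 popcount=3 -> skip
r=51=110011 popcount=4 -> skip
r=52=110100 popcount=3 -> skip
r=53=110101 popcount=4 -> skip
r=54=110110 popcount=4 -> skip
Kept rows: 31 47

Answer: 31 47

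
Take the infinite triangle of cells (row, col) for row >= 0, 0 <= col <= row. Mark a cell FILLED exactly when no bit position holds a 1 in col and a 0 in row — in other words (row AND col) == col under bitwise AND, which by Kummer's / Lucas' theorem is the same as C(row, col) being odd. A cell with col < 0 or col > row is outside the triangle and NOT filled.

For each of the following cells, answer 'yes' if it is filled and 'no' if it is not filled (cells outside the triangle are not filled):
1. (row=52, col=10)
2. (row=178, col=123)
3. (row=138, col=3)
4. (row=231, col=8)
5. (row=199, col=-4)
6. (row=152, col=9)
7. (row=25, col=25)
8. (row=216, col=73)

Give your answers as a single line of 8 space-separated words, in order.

Answer: no no no no no no yes no

Derivation:
(52,10): row=0b110100, col=0b1010, row AND col = 0b0 = 0; 0 != 10 -> empty
(178,123): row=0b10110010, col=0b1111011, row AND col = 0b110010 = 50; 50 != 123 -> empty
(138,3): row=0b10001010, col=0b11, row AND col = 0b10 = 2; 2 != 3 -> empty
(231,8): row=0b11100111, col=0b1000, row AND col = 0b0 = 0; 0 != 8 -> empty
(199,-4): col outside [0, 199] -> not filled
(152,9): row=0b10011000, col=0b1001, row AND col = 0b1000 = 8; 8 != 9 -> empty
(25,25): row=0b11001, col=0b11001, row AND col = 0b11001 = 25; 25 == 25 -> filled
(216,73): row=0b11011000, col=0b1001001, row AND col = 0b1001000 = 72; 72 != 73 -> empty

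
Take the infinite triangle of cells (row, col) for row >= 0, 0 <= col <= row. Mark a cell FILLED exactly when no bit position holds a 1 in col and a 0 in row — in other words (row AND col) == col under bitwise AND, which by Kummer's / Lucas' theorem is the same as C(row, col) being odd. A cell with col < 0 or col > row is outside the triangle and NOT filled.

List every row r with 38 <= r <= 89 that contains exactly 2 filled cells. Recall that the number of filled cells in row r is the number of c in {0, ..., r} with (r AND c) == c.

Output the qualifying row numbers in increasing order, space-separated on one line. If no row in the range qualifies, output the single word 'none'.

Row r has 2^popcount(r) filled cells, so we need popcount(r) = log2(2) = 1.
Scan r = 38..89 and keep those with exactly 1 one-bits:
r=38=100110 popcount=3 -> skip
r=39=100111 popcount=4 -> skip
r=40=101000 popcount=2 -> skip
r=41=101001 popcount=3 -> skip
r=42=101010 popcount=3 -> skip
r=43=101011 popcount=4 -> skip
r=44=101100 popcount=3 -> skip
r=45=101101 popcount=4 -> skip
r=46=101110 popcount=4 -> skip
r=47=101111 popcount=5 -> skip
r=48=110000 popcount=2 -> skip
r=49=110001 popcount=3 -> skip
r=50=110010 popcount=3 -> skip
r=51=110011 popcount=4 -> skip
r=52=110100 popcount=3 -> skip
r=53=110101 popcount=4 -> skip
r=54=110110 popcount=4 -> skip
r=55=110111 popcount=5 -> skip
r=56=111000 popcount=3 -> skip
r=57=111001 popcount=4 -> skip
r=58=111010 popcount=4 -> skip
r=59=111011 popcount=5 -> skip
r=60=111100 popcount=4 -> skip
r=61=111101 popcount=5 -> skip
r=62=111110 popcount=5 -> skip
r=63=111111 popcount=6 -> skip
r=64=1000000 popcount=1 -> KEEP
r=65=1000001 popcount=2 -> skip
r=66=1000010 popcount=2 -> skip
r=67=1000011 popcount=3 -> skip
r=68=1000100 popcount=2 -> skip
r=69=1000101 popcount=3 -> skip
r=70=1000110 popcount=3 -> skip
r=71=1000111 popcount=4 -> skip
r=72=1001000 popcount=2 -> skip
r=73=1001001 popcount=3 -> skip
r=74=1001010 popcount=3 -> skip
r=75=1001011 popcount=4 -> skip
r=76=1001100 popcount=3 -> skip
r=77=1001101 popcount=4 -> skip
r=78=1001110 popcount=4 -> skip
r=79=1001111 popcount=5 -> skip
r=80=1010000 popcount=2 -> skip
r=81=1010001 popcount=3 -> skip
r=82=1010010 popcount=3 -> skip
r=83=1010011 popcount=4 -> skip
r=84=1010100 popcount=3 -> skip
r=85=1010101 popcount=4 -> skip
r=86=1010110 popcount=4 -> skip
r=87=1010111 popcount=5 -> skip
r=88=1011000 popcount=3 -> skip
r=89=1011001 popcount=4 -> skip
Kept rows: 64

Answer: 64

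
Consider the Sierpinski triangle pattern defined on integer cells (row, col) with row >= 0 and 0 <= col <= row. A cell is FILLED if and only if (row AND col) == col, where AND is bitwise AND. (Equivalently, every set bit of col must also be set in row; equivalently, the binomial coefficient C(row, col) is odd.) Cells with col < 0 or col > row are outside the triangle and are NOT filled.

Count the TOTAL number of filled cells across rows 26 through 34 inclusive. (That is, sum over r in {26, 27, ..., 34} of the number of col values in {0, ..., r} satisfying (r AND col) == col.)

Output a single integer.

r26=11010 pc3: +8 =8
r27=11011 pc4: +16 =24
r28=11100 pc3: +8 =32
r29=11101 pc4: +16 =48
r30=11110 pc4: +16 =64
r31=11111 pc5: +32 =96
r32=100000 pc1: +2 =98
r33=100001 pc2: +4 =102
r34=100010 pc2: +4 =106

Answer: 106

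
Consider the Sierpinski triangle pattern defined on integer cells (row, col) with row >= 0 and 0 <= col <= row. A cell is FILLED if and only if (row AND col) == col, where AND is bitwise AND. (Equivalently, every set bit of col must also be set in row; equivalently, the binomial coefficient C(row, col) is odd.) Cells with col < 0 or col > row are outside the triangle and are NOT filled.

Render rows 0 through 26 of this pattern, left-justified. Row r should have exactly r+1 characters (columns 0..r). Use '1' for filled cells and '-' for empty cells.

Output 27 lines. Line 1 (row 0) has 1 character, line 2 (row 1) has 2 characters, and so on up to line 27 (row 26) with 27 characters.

Answer: 1
11
1-1
1111
1---1
11--11
1-1-1-1
11111111
1-------1
11------11
1-1-----1-1
1111----1111
1---1---1---1
11--11--11--11
1-1-1-1-1-1-1-1
1111111111111111
1---------------1
11--------------11
1-1-------------1-1
1111------------1111
1---1-----------1---1
11--11----------11--11
1-1-1-1---------1-1-1-1
11111111--------11111111
1-------1-------1-------1
11------11------11------11
1-1-----1-1-----1-1-----1-1

Derivation:
r0=0: 1
r1=1: 11
r2=10: 1-1
r3=11: 1111
r4=100: 1---1
r5=101: 11--11
r6=110: 1-1-1-1
r7=111: 11111111
r8=1000: 1-------1
r9=1001: 11------11
r10=1010: 1-1-----1-1
r11=1011: 1111----1111
r12=1100: 1---1---1---1
r13=1101: 11--11--11--11
r14=1110: 1-1-1-1-1-1-1-1
r15=1111: 1111111111111111
r16=10000: 1---------------1
r17=10001: 11--------------11
r18=10010: 1-1-------------1-1
r19=10011: 1111------------1111
r20=10100: 1---1-----------1---1
r21=10101: 11--11----------11--11
r22=10110: 1-1-1-1---------1-1-1-1
r23=10111: 11111111--------11111111
r24=11000: 1-------1-------1-------1
r25=11001: 11------11------11------11
r26=11010: 1-1-----1-1-----1-1-----1-1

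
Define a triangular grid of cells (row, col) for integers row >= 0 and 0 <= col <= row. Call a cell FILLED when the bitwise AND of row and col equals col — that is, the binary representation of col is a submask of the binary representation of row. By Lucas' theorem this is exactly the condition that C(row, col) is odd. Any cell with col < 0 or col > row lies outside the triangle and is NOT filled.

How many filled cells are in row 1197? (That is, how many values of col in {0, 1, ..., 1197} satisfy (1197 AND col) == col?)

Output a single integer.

Answer: 64

Derivation:
1197 in binary = 10010101101
popcount(1197) = number of 1-bits in 10010101101 = 6
A col c satisfies (1197 AND c) == c iff every set bit of c is also set in 1197; each of the 6 set bits of 1197 can independently be on or off in c.
count = 2^6 = 64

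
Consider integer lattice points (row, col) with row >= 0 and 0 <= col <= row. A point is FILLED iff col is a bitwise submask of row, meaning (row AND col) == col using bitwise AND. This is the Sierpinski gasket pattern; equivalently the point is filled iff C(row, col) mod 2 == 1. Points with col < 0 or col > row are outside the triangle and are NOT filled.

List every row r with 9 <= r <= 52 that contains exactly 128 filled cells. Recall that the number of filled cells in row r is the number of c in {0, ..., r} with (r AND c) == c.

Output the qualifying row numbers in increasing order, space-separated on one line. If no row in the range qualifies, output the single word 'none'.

Row r has 2^popcount(r) filled cells, so we need popcount(r) = log2(128) = 7.
Scan r = 9..52 and keep those with exactly 7 one-bits:
r=9=1001 popcount=2 -> skip
r=10=1010 popcount=2 -> skip
r=11=1011 popcount=3 -> skip
r=12=1100 popcount=2 -> skip
r=13=1101 popcount=3 -> skip
r=14=1110 popcount=3 -> skip
r=15=1111 popcount=4 -> skip
r=16=10000 popcount=1 -> skip
r=17=10001 popcount=2 -> skip
r=18=10010 popcount=2 -> skip
r=19=10011 popcount=3 -> skip
r=20=10100 popcount=2 -> skip
r=21=10101 popcount=3 -> skip
r=22=10110 popcount=3 -> skip
r=23=10111 popcount=4 -> skip
r=24=11000 popcount=2 -> skip
r=25=11001 popcount=3 -> skip
r=26=11010 popcount=3 -> skip
r=27=11011 popcount=4 -> skip
r=28=11100 popcount=3 -> skip
r=29=11101 popcount=4 -> skip
r=30=11110 popcount=4 -> skip
r=31=11111 popcount=5 -> skip
r=32=100000 popcount=1 -> skip
r=33=100001 popcount=2 -> skip
r=34=100010 popcount=2 -> skip
r=35=100011 popcount=3 -> skip
r=36=100100 popcount=2 -> skip
r=37=100101 popcount=3 -> skip
r=38=100110 popcount=3 -> skip
r=39=100111 popcount=4 -> skip
r=40=101000 popcount=2 -> skip
r=41=101001 popcount=3 -> skip
r=42=101010 popcount=3 -> skip
r=43=101011 popcount=4 -> skip
r=44=101100 popcount=3 -> skip
r=45=101101 popcount=4 -> skip
r=46=101110 popcount=4 -> skip
r=47=101111 popcount=5 -> skip
r=48=110000 popcount=2 -> skip
r=49=110001 popcount=3 -> skip
r=50=110010 popcount=3 -> skip
r=51=110011 popcount=4 -> skip
r=52=110100 popcount=3 -> skip
Kept rows: none

Answer: none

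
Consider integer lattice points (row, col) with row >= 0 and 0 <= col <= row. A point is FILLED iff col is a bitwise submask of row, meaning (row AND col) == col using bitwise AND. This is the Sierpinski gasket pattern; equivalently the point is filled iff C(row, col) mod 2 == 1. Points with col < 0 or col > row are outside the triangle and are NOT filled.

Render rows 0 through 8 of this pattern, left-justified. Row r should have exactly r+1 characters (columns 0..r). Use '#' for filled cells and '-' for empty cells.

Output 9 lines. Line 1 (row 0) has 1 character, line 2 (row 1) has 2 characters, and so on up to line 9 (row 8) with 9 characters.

r0=0: #
r1=1: ##
r2=10: #-#
r3=11: ####
r4=100: #---#
r5=101: ##--##
r6=110: #-#-#-#
r7=111: ########
r8=1000: #-------#

Answer: #
##
#-#
####
#---#
##--##
#-#-#-#
########
#-------#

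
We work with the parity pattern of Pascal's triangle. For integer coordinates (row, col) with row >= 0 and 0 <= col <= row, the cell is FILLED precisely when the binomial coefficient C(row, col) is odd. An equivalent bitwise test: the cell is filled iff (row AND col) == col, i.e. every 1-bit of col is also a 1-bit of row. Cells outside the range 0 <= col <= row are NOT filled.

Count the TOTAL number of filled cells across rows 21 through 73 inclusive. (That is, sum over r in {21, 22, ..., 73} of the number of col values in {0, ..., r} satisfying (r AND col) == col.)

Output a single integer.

r21=10101 pc3: +8 =8
r22=10110 pc3: +8 =16
r23=10111 pc4: +16 =32
r24=11000 pc2: +4 =36
r25=11001 pc3: +8 =44
r26=11010 pc3: +8 =52
r27=11011 pc4: +16 =68
r28=11100 pc3: +8 =76
r29=11101 pc4: +16 =92
r30=11110 pc4: +16 =108
r31=11111 pc5: +32 =140
r32=100000 pc1: +2 =142
r33=100001 pc2: +4 =146
r34=100010 pc2: +4 =150
r35=100011 pc3: +8 =158
r36=100100 pc2: +4 =162
r37=100101 pc3: +8 =170
r38=100110 pc3: +8 =178
r39=100111 pc4: +16 =194
r40=101000 pc2: +4 =198
r41=101001 pc3: +8 =206
r42=101010 pc3: +8 =214
r43=101011 pc4: +16 =230
r44=101100 pc3: +8 =238
r45=101101 pc4: +16 =254
r46=101110 pc4: +16 =270
r47=101111 pc5: +32 =302
r48=110000 pc2: +4 =306
r49=110001 pc3: +8 =314
r50=110010 pc3: +8 =322
r51=110011 pc4: +16 =338
r52=110100 pc3: +8 =346
r53=110101 pc4: +16 =362
r54=110110 pc4: +16 =378
r55=110111 pc5: +32 =410
r56=111000 pc3: +8 =418
r57=111001 pc4: +16 =434
r58=111010 pc4: +16 =450
r59=111011 pc5: +32 =482
r60=111100 pc4: +16 =498
r61=111101 pc5: +32 =530
r62=111110 pc5: +32 =562
r63=111111 pc6: +64 =626
r64=1000000 pc1: +2 =628
r65=1000001 pc2: +4 =632
r66=1000010 pc2: +4 =636
r67=1000011 pc3: +8 =644
r68=1000100 pc2: +4 =648
r69=1000101 pc3: +8 =656
r70=1000110 pc3: +8 =664
r71=1000111 pc4: +16 =680
r72=1001000 pc2: +4 =684
r73=1001001 pc3: +8 =692

Answer: 692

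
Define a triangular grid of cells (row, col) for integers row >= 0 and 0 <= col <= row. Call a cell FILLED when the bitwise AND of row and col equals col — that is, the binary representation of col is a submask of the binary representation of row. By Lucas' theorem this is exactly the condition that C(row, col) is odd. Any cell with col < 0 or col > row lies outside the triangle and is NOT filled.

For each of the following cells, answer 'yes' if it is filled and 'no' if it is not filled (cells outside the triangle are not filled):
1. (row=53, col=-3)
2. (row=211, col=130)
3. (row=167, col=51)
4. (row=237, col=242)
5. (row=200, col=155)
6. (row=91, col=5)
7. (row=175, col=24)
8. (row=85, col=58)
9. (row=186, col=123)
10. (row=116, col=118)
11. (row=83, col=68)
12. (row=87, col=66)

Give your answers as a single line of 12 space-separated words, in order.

Answer: no yes no no no no no no no no no yes

Derivation:
(53,-3): col outside [0, 53] -> not filled
(211,130): row=0b11010011, col=0b10000010, row AND col = 0b10000010 = 130; 130 == 130 -> filled
(167,51): row=0b10100111, col=0b110011, row AND col = 0b100011 = 35; 35 != 51 -> empty
(237,242): col outside [0, 237] -> not filled
(200,155): row=0b11001000, col=0b10011011, row AND col = 0b10001000 = 136; 136 != 155 -> empty
(91,5): row=0b1011011, col=0b101, row AND col = 0b1 = 1; 1 != 5 -> empty
(175,24): row=0b10101111, col=0b11000, row AND col = 0b1000 = 8; 8 != 24 -> empty
(85,58): row=0b1010101, col=0b111010, row AND col = 0b10000 = 16; 16 != 58 -> empty
(186,123): row=0b10111010, col=0b1111011, row AND col = 0b111010 = 58; 58 != 123 -> empty
(116,118): col outside [0, 116] -> not filled
(83,68): row=0b1010011, col=0b1000100, row AND col = 0b1000000 = 64; 64 != 68 -> empty
(87,66): row=0b1010111, col=0b1000010, row AND col = 0b1000010 = 66; 66 == 66 -> filled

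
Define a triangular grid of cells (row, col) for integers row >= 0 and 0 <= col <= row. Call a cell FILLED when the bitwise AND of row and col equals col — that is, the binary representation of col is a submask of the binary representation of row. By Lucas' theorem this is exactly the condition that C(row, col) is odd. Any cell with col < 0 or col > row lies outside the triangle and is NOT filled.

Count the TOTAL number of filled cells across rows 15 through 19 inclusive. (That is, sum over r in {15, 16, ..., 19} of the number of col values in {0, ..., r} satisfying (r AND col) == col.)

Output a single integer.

r15=1111 pc4: +16 =16
r16=10000 pc1: +2 =18
r17=10001 pc2: +4 =22
r18=10010 pc2: +4 =26
r19=10011 pc3: +8 =34

Answer: 34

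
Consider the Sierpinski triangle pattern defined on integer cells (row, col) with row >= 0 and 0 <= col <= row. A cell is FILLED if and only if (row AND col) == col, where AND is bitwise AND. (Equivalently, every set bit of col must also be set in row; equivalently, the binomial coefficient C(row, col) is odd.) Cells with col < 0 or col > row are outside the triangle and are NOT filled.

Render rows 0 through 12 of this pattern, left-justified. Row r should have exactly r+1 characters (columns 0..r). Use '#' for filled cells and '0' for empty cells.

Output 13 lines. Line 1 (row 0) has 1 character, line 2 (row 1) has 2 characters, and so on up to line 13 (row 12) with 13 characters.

r0=0: #
r1=1: ##
r2=10: #0#
r3=11: ####
r4=100: #000#
r5=101: ##00##
r6=110: #0#0#0#
r7=111: ########
r8=1000: #0000000#
r9=1001: ##000000##
r10=1010: #0#00000#0#
r11=1011: ####0000####
r12=1100: #000#000#000#

Answer: #
##
#0#
####
#000#
##00##
#0#0#0#
########
#0000000#
##000000##
#0#00000#0#
####0000####
#000#000#000#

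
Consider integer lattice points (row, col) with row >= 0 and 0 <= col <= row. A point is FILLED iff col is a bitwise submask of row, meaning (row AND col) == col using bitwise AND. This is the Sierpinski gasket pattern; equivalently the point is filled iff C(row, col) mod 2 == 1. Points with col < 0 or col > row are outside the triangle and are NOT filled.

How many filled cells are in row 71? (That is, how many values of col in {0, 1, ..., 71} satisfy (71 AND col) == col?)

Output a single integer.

71 in binary = 1000111
popcount(71) = number of 1-bits in 1000111 = 4
A col c satisfies (71 AND c) == c iff every set bit of c is also set in 71; each of the 4 set bits of 71 can independently be on or off in c.
count = 2^4 = 16

Answer: 16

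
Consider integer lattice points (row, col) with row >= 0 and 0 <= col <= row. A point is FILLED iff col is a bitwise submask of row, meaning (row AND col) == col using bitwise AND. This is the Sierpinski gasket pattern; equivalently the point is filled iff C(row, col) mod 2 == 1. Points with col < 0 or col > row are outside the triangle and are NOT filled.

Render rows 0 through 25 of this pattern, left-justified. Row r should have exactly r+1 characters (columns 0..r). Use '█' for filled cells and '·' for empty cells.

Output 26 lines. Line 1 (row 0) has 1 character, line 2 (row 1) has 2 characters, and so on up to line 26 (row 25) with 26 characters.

r0=0: █
r1=1: ██
r2=10: █·█
r3=11: ████
r4=100: █···█
r5=101: ██··██
r6=110: █·█·█·█
r7=111: ████████
r8=1000: █·······█
r9=1001: ██······██
r10=1010: █·█·····█·█
r11=1011: ████····████
r12=1100: █···█···█···█
r13=1101: ██··██··██··██
r14=1110: █·█·█·█·█·█·█·█
r15=1111: ████████████████
r16=10000: █···············█
r17=10001: ██··············██
r18=10010: █·█·············█·█
r19=10011: ████············████
r20=10100: █···█···········█···█
r21=10101: ██··██··········██··██
r22=10110: █·█·█·█·········█·█·█·█
r23=10111: ████████········████████
r24=11000: █·······█·······█·······█
r25=11001: ██······██······██······██

Answer: █
██
█·█
████
█···█
██··██
█·█·█·█
████████
█·······█
██······██
█·█·····█·█
████····████
█···█···█···█
██··██··██··██
█·█·█·█·█·█·█·█
████████████████
█···············█
██··············██
█·█·············█·█
████············████
█···█···········█···█
██··██··········██··██
█·█·█·█·········█·█·█·█
████████········████████
█·······█·······█·······█
██······██······██······██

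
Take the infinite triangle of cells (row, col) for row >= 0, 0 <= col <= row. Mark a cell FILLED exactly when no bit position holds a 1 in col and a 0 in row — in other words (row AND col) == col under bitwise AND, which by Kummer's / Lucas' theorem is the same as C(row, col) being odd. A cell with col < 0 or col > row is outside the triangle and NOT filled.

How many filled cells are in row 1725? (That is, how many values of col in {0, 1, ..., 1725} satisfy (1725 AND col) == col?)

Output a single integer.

1725 in binary = 11010111101
popcount(1725) = number of 1-bits in 11010111101 = 8
A col c satisfies (1725 AND c) == c iff every set bit of c is also set in 1725; each of the 8 set bits of 1725 can independently be on or off in c.
count = 2^8 = 256

Answer: 256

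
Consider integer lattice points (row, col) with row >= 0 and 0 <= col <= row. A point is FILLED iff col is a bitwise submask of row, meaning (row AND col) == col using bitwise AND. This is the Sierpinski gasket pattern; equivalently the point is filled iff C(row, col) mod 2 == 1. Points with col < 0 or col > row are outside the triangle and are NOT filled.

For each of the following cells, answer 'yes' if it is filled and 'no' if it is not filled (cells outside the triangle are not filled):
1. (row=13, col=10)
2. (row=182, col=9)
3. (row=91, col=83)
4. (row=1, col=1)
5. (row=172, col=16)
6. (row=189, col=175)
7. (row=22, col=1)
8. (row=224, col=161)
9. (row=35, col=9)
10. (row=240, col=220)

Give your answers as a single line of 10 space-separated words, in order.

Answer: no no yes yes no no no no no no

Derivation:
(13,10): row=0b1101, col=0b1010, row AND col = 0b1000 = 8; 8 != 10 -> empty
(182,9): row=0b10110110, col=0b1001, row AND col = 0b0 = 0; 0 != 9 -> empty
(91,83): row=0b1011011, col=0b1010011, row AND col = 0b1010011 = 83; 83 == 83 -> filled
(1,1): row=0b1, col=0b1, row AND col = 0b1 = 1; 1 == 1 -> filled
(172,16): row=0b10101100, col=0b10000, row AND col = 0b0 = 0; 0 != 16 -> empty
(189,175): row=0b10111101, col=0b10101111, row AND col = 0b10101101 = 173; 173 != 175 -> empty
(22,1): row=0b10110, col=0b1, row AND col = 0b0 = 0; 0 != 1 -> empty
(224,161): row=0b11100000, col=0b10100001, row AND col = 0b10100000 = 160; 160 != 161 -> empty
(35,9): row=0b100011, col=0b1001, row AND col = 0b1 = 1; 1 != 9 -> empty
(240,220): row=0b11110000, col=0b11011100, row AND col = 0b11010000 = 208; 208 != 220 -> empty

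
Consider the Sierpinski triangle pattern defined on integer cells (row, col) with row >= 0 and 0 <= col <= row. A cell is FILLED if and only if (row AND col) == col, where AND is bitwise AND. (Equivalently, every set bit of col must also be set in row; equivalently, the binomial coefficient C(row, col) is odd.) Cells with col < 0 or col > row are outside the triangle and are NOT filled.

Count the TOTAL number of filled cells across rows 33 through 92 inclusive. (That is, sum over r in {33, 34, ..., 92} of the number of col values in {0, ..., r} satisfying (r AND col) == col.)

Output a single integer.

r33=100001 pc2: +4 =4
r34=100010 pc2: +4 =8
r35=100011 pc3: +8 =16
r36=100100 pc2: +4 =20
r37=100101 pc3: +8 =28
r38=100110 pc3: +8 =36
r39=100111 pc4: +16 =52
r40=101000 pc2: +4 =56
r41=101001 pc3: +8 =64
r42=101010 pc3: +8 =72
r43=101011 pc4: +16 =88
r44=101100 pc3: +8 =96
r45=101101 pc4: +16 =112
r46=101110 pc4: +16 =128
r47=101111 pc5: +32 =160
r48=110000 pc2: +4 =164
r49=110001 pc3: +8 =172
r50=110010 pc3: +8 =180
r51=110011 pc4: +16 =196
r52=110100 pc3: +8 =204
r53=110101 pc4: +16 =220
r54=110110 pc4: +16 =236
r55=110111 pc5: +32 =268
r56=111000 pc3: +8 =276
r57=111001 pc4: +16 =292
r58=111010 pc4: +16 =308
r59=111011 pc5: +32 =340
r60=111100 pc4: +16 =356
r61=111101 pc5: +32 =388
r62=111110 pc5: +32 =420
r63=111111 pc6: +64 =484
r64=1000000 pc1: +2 =486
r65=1000001 pc2: +4 =490
r66=1000010 pc2: +4 =494
r67=1000011 pc3: +8 =502
r68=1000100 pc2: +4 =506
r69=1000101 pc3: +8 =514
r70=1000110 pc3: +8 =522
r71=1000111 pc4: +16 =538
r72=1001000 pc2: +4 =542
r73=1001001 pc3: +8 =550
r74=1001010 pc3: +8 =558
r75=1001011 pc4: +16 =574
r76=1001100 pc3: +8 =582
r77=1001101 pc4: +16 =598
r78=1001110 pc4: +16 =614
r79=1001111 pc5: +32 =646
r80=1010000 pc2: +4 =650
r81=1010001 pc3: +8 =658
r82=1010010 pc3: +8 =666
r83=1010011 pc4: +16 =682
r84=1010100 pc3: +8 =690
r85=1010101 pc4: +16 =706
r86=1010110 pc4: +16 =722
r87=1010111 pc5: +32 =754
r88=1011000 pc3: +8 =762
r89=1011001 pc4: +16 =778
r90=1011010 pc4: +16 =794
r91=1011011 pc5: +32 =826
r92=1011100 pc4: +16 =842

Answer: 842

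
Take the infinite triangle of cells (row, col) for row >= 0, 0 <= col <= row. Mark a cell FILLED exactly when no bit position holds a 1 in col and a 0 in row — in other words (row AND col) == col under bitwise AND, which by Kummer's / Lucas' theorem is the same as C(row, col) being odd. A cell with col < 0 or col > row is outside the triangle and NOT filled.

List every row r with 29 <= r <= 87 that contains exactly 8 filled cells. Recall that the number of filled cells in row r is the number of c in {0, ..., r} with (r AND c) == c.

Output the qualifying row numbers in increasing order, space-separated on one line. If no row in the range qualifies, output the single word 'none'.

Row r has 2^popcount(r) filled cells, so we need popcount(r) = log2(8) = 3.
Scan r = 29..87 and keep those with exactly 3 one-bits:
r=29=11101 popcount=4 -> skip
r=30=11110 popcount=4 -> skip
r=31=11111 popcount=5 -> skip
r=32=100000 popcount=1 -> skip
r=33=100001 popcount=2 -> skip
r=34=100010 popcount=2 -> skip
r=35=100011 popcount=3 -> KEEP
r=36=100100 popcount=2 -> skip
r=37=100101 popcount=3 -> KEEP
r=38=100110 popcount=3 -> KEEP
r=39=100111 popcount=4 -> skip
r=40=101000 popcount=2 -> skip
r=41=101001 popcount=3 -> KEEP
r=42=101010 popcount=3 -> KEEP
r=43=101011 popcount=4 -> skip
r=44=101100 popcount=3 -> KEEP
r=45=101101 popcount=4 -> skip
r=46=101110 popcount=4 -> skip
r=47=101111 popcount=5 -> skip
r=48=110000 popcount=2 -> skip
r=49=110001 popcount=3 -> KEEP
r=50=110010 popcount=3 -> KEEP
r=51=110011 popcount=4 -> skip
r=52=110100 popcount=3 -> KEEP
r=53=110101 popcount=4 -> skip
r=54=110110 popcount=4 -> skip
r=55=110111 popcount=5 -> skip
r=56=111000 popcount=3 -> KEEP
r=57=111001 popcount=4 -> skip
r=58=111010 popcount=4 -> skip
r=59=111011 popcount=5 -> skip
r=60=111100 popcount=4 -> skip
r=61=111101 popcount=5 -> skip
r=62=111110 popcount=5 -> skip
r=63=111111 popcount=6 -> skip
r=64=1000000 popcount=1 -> skip
r=65=1000001 popcount=2 -> skip
r=66=1000010 popcount=2 -> skip
r=67=1000011 popcount=3 -> KEEP
r=68=1000100 popcount=2 -> skip
r=69=1000101 popcount=3 -> KEEP
r=70=1000110 popcount=3 -> KEEP
r=71=1000111 popcount=4 -> skip
r=72=1001000 popcount=2 -> skip
r=73=1001001 popcount=3 -> KEEP
r=74=1001010 popcount=3 -> KEEP
r=75=1001011 popcount=4 -> skip
r=76=1001100 popcount=3 -> KEEP
r=77=1001101 popcount=4 -> skip
r=78=1001110 popcount=4 -> skip
r=79=1001111 popcount=5 -> skip
r=80=1010000 popcount=2 -> skip
r=81=1010001 popcount=3 -> KEEP
r=82=1010010 popcount=3 -> KEEP
r=83=1010011 popcount=4 -> skip
r=84=1010100 popcount=3 -> KEEP
r=85=1010101 popcount=4 -> skip
r=86=1010110 popcount=4 -> skip
r=87=1010111 popcount=5 -> skip
Kept rows: 35 37 38 41 42 44 49 50 52 56 67 69 70 73 74 76 81 82 84

Answer: 35 37 38 41 42 44 49 50 52 56 67 69 70 73 74 76 81 82 84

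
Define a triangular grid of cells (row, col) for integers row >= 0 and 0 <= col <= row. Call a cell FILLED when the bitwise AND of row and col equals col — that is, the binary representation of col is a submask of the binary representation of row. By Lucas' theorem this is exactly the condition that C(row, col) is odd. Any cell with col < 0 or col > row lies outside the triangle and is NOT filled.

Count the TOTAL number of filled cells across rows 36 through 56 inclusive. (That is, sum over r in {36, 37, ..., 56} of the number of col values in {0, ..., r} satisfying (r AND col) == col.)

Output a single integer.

r36=100100 pc2: +4 =4
r37=100101 pc3: +8 =12
r38=100110 pc3: +8 =20
r39=100111 pc4: +16 =36
r40=101000 pc2: +4 =40
r41=101001 pc3: +8 =48
r42=101010 pc3: +8 =56
r43=101011 pc4: +16 =72
r44=101100 pc3: +8 =80
r45=101101 pc4: +16 =96
r46=101110 pc4: +16 =112
r47=101111 pc5: +32 =144
r48=110000 pc2: +4 =148
r49=110001 pc3: +8 =156
r50=110010 pc3: +8 =164
r51=110011 pc4: +16 =180
r52=110100 pc3: +8 =188
r53=110101 pc4: +16 =204
r54=110110 pc4: +16 =220
r55=110111 pc5: +32 =252
r56=111000 pc3: +8 =260

Answer: 260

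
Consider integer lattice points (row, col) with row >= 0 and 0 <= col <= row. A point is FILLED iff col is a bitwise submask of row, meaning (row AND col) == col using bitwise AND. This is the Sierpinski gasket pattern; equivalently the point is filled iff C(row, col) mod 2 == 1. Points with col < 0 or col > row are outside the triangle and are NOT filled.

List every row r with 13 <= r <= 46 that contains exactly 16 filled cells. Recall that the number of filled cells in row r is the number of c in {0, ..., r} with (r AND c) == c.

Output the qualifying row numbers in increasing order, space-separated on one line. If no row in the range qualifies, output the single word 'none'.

Row r has 2^popcount(r) filled cells, so we need popcount(r) = log2(16) = 4.
Scan r = 13..46 and keep those with exactly 4 one-bits:
r=13=1101 popcount=3 -> skip
r=14=1110 popcount=3 -> skip
r=15=1111 popcount=4 -> KEEP
r=16=10000 popcount=1 -> skip
r=17=10001 popcount=2 -> skip
r=18=10010 popcount=2 -> skip
r=19=10011 popcount=3 -> skip
r=20=10100 popcount=2 -> skip
r=21=10101 popcount=3 -> skip
r=22=10110 popcount=3 -> skip
r=23=10111 popcount=4 -> KEEP
r=24=11000 popcount=2 -> skip
r=25=11001 popcount=3 -> skip
r=26=11010 popcount=3 -> skip
r=27=11011 popcount=4 -> KEEP
r=28=11100 popcount=3 -> skip
r=29=11101 popcount=4 -> KEEP
r=30=11110 popcount=4 -> KEEP
r=31=11111 popcount=5 -> skip
r=32=100000 popcount=1 -> skip
r=33=100001 popcount=2 -> skip
r=34=100010 popcount=2 -> skip
r=35=100011 popcount=3 -> skip
r=36=100100 popcount=2 -> skip
r=37=100101 popcount=3 -> skip
r=38=100110 popcount=3 -> skip
r=39=100111 popcount=4 -> KEEP
r=40=101000 popcount=2 -> skip
r=41=101001 popcount=3 -> skip
r=42=101010 popcount=3 -> skip
r=43=101011 popcount=4 -> KEEP
r=44=101100 popcount=3 -> skip
r=45=101101 popcount=4 -> KEEP
r=46=101110 popcount=4 -> KEEP
Kept rows: 15 23 27 29 30 39 43 45 46

Answer: 15 23 27 29 30 39 43 45 46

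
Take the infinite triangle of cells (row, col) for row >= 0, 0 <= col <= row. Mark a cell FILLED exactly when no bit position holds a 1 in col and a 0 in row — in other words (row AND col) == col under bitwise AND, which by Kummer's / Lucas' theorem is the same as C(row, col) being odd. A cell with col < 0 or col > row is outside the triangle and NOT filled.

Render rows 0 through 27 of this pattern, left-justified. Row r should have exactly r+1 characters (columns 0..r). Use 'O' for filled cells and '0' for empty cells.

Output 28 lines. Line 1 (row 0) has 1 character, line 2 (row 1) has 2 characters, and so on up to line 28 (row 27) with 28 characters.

Answer: O
OO
O0O
OOOO
O000O
OO00OO
O0O0O0O
OOOOOOOO
O0000000O
OO000000OO
O0O00000O0O
OOOO0000OOOO
O000O000O000O
OO00OO00OO00OO
O0O0O0O0O0O0O0O
OOOOOOOOOOOOOOOO
O000000000000000O
OO00000000000000OO
O0O0000000000000O0O
OOOO000000000000OOOO
O000O00000000000O000O
OO00OO0000000000OO00OO
O0O0O0O000000000O0O0O0O
OOOOOOOO00000000OOOOOOOO
O0000000O0000000O0000000O
OO000000OO000000OO000000OO
O0O00000O0O00000O0O00000O0O
OOOO0000OOOO0000OOOO0000OOOO

Derivation:
r0=0: O
r1=1: OO
r2=10: O0O
r3=11: OOOO
r4=100: O000O
r5=101: OO00OO
r6=110: O0O0O0O
r7=111: OOOOOOOO
r8=1000: O0000000O
r9=1001: OO000000OO
r10=1010: O0O00000O0O
r11=1011: OOOO0000OOOO
r12=1100: O000O000O000O
r13=1101: OO00OO00OO00OO
r14=1110: O0O0O0O0O0O0O0O
r15=1111: OOOOOOOOOOOOOOOO
r16=10000: O000000000000000O
r17=10001: OO00000000000000OO
r18=10010: O0O0000000000000O0O
r19=10011: OOOO000000000000OOOO
r20=10100: O000O00000000000O000O
r21=10101: OO00OO0000000000OO00OO
r22=10110: O0O0O0O000000000O0O0O0O
r23=10111: OOOOOOOO00000000OOOOOOOO
r24=11000: O0000000O0000000O0000000O
r25=11001: OO000000OO000000OO000000OO
r26=11010: O0O00000O0O00000O0O00000O0O
r27=11011: OOOO0000OOOO0000OOOO0000OOOO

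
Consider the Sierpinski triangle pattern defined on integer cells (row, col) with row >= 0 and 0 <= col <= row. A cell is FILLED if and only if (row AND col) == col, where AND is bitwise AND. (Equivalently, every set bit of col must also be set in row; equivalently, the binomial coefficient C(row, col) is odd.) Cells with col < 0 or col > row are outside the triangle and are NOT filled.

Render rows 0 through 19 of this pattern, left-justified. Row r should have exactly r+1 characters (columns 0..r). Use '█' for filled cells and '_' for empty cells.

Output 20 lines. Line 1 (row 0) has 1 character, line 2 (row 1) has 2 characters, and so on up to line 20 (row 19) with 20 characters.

r0=0: █
r1=1: ██
r2=10: █_█
r3=11: ████
r4=100: █___█
r5=101: ██__██
r6=110: █_█_█_█
r7=111: ████████
r8=1000: █_______█
r9=1001: ██______██
r10=1010: █_█_____█_█
r11=1011: ████____████
r12=1100: █___█___█___█
r13=1101: ██__██__██__██
r14=1110: █_█_█_█_█_█_█_█
r15=1111: ████████████████
r16=10000: █_______________█
r17=10001: ██______________██
r18=10010: █_█_____________█_█
r19=10011: ████____________████

Answer: █
██
█_█
████
█___█
██__██
█_█_█_█
████████
█_______█
██______██
█_█_____█_█
████____████
█___█___█___█
██__██__██__██
█_█_█_█_█_█_█_█
████████████████
█_______________█
██______________██
█_█_____________█_█
████____________████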